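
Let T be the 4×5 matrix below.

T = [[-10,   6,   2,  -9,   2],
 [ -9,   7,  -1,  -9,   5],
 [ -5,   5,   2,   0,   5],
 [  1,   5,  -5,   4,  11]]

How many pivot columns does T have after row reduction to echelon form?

Row reduce to echelon form.
R2 ← R2 − (9/10)·R1: [0, 8/5, -14/5, -9/10, 16/5]
R3 ← R3 − (1/2)·R1: [0, 2, 1, 9/2, 4]
R4 ← R4 + (1/10)·R1: [0, 28/5, -24/5, 31/10, 56/5]
R3 ← R3 − (5/4)·R2: [0, 0, 9/2, 45/8, 0]
R4 ← R4 − (7/2)·R2: [0, 0, 5, 25/4, 0]
R4 ← R4 − (10/9)·R3: [0, 0, 0, 0, 0]
Echelon form has 3 nonzero rows, so rank(T) = 3.
Each nonzero row contributes one pivot column: 3 pivot columns.

3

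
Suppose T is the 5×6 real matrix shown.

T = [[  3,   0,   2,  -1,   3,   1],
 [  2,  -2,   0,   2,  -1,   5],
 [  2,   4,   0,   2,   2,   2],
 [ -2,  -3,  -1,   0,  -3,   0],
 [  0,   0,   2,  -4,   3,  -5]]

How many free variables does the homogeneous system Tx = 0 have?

3

Row reduce to echelon form.
R2 ← R2 − (2/3)·R1: [0, -2, -4/3, 8/3, -3, 13/3]
R3 ← R3 − (2/3)·R1: [0, 4, -4/3, 8/3, 0, 4/3]
R4 ← R4 + (2/3)·R1: [0, -3, 1/3, -2/3, -1, 2/3]
R3 ← R3 + (2)·R2: [0, 0, -4, 8, -6, 10]
R4 ← R4 − (3/2)·R2: [0, 0, 7/3, -14/3, 7/2, -35/6]
R4 ← R4 + (7/12)·R3: [0, 0, 0, 0, 0, 0]
R5 ← R5 + (1/2)·R3: [0, 0, 0, 0, 0, 0]
3 nonzero rows, so rank(T) = 3.
T has 6 columns; by rank–nullity, nullity = 6 − 3 = 3.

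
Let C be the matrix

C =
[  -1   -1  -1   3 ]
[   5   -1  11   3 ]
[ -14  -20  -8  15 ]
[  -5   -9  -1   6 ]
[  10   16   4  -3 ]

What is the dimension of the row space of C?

Row reduce to echelon form.
R2 ← R2 + (5)·R1: [0, -6, 6, 18]
R3 ← R3 − (14)·R1: [0, -6, 6, -27]
R4 ← R4 − (5)·R1: [0, -4, 4, -9]
R5 ← R5 + (10)·R1: [0, 6, -6, 27]
R3 ← R3 − R2: [0, 0, 0, -45]
R4 ← R4 − (2/3)·R2: [0, 0, 0, -21]
R5 ← R5 + R2: [0, 0, 0, 45]
R4 ← R4 − (7/15)·R3: [0, 0, 0, 0]
R5 ← R5 + R3: [0, 0, 0, 0]
Echelon form has 3 nonzero rows, so rank(C) = 3.
The row space has dimension equal to the rank: 3.

3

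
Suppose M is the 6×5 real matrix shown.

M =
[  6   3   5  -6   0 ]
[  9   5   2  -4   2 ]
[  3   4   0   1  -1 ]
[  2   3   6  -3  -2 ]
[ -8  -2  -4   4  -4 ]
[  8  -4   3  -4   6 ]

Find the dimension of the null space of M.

Row reduce to echelon form.
R2 ← R2 − (3/2)·R1: [0, 1/2, -11/2, 5, 2]
R3 ← R3 − (1/2)·R1: [0, 5/2, -5/2, 4, -1]
R4 ← R4 − (1/3)·R1: [0, 2, 13/3, -1, -2]
R5 ← R5 + (4/3)·R1: [0, 2, 8/3, -4, -4]
R6 ← R6 − (4/3)·R1: [0, -8, -11/3, 4, 6]
R3 ← R3 − (5)·R2: [0, 0, 25, -21, -11]
R4 ← R4 − (4)·R2: [0, 0, 79/3, -21, -10]
R5 ← R5 − (4)·R2: [0, 0, 74/3, -24, -12]
R6 ← R6 + (16)·R2: [0, 0, -275/3, 84, 38]
R4 ← R4 − (79/75)·R3: [0, 0, 0, 28/25, 119/75]
R5 ← R5 − (74/75)·R3: [0, 0, 0, -82/25, -86/75]
R6 ← R6 + (11/3)·R3: [0, 0, 0, 7, -7/3]
R5 ← R5 + (41/14)·R4: [0, 0, 0, 0, 7/2]
R6 ← R6 − (25/4)·R4: [0, 0, 0, 0, -49/4]
R6 ← R6 + (7/2)·R5: [0, 0, 0, 0, 0]
5 nonzero rows, so rank(M) = 5.
M has 5 columns; by rank–nullity, nullity = 5 − 5 = 0.

0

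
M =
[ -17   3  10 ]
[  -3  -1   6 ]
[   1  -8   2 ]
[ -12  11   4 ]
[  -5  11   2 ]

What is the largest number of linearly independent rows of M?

3

Row reduce to echelon form.
R2 ← R2 − (3/17)·R1: [0, -26/17, 72/17]
R3 ← R3 + (1/17)·R1: [0, -133/17, 44/17]
R4 ← R4 − (12/17)·R1: [0, 151/17, -52/17]
R5 ← R5 − (5/17)·R1: [0, 172/17, -16/17]
R3 ← R3 − (133/26)·R2: [0, 0, -248/13]
R4 ← R4 + (151/26)·R2: [0, 0, 280/13]
R5 ← R5 + (86/13)·R2: [0, 0, 352/13]
R4 ← R4 + (35/31)·R3: [0, 0, 0]
R5 ← R5 + (44/31)·R3: [0, 0, 0]
Echelon form has 3 nonzero rows, so rank(M) = 3.
The rank gives the maximum number of linearly independent rows: 3.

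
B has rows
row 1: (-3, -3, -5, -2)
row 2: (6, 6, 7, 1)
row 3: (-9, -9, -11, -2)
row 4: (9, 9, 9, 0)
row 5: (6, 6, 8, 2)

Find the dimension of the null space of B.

Row reduce to echelon form.
R2 ← R2 + (2)·R1: [0, 0, -3, -3]
R3 ← R3 − (3)·R1: [0, 0, 4, 4]
R4 ← R4 + (3)·R1: [0, 0, -6, -6]
R5 ← R5 + (2)·R1: [0, 0, -2, -2]
R3 ← R3 + (4/3)·R2: [0, 0, 0, 0]
R4 ← R4 − (2)·R2: [0, 0, 0, 0]
R5 ← R5 − (2/3)·R2: [0, 0, 0, 0]
2 nonzero rows, so rank(B) = 2.
B has 4 columns; by rank–nullity, nullity = 4 − 2 = 2.

2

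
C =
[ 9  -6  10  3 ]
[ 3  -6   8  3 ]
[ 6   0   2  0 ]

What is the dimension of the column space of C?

Row reduce to echelon form.
R2 ← R2 − (1/3)·R1: [0, -4, 14/3, 2]
R3 ← R3 − (2/3)·R1: [0, 4, -14/3, -2]
R3 ← R3 + R2: [0, 0, 0, 0]
Echelon form has 2 nonzero rows, so rank(C) = 2.
The column space has dimension equal to the rank: 2.

2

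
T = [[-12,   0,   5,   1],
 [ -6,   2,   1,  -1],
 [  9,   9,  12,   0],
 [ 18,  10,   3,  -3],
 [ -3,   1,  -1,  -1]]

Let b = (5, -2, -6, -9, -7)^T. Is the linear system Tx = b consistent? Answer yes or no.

Row reduce the augmented matrix [T | b].
R2 ← R2 − (1/2)·R1: [0, 2, -3/2, -3/2, -9/2]
R3 ← R3 + (3/4)·R1: [0, 9, 63/4, 3/4, -9/4]
R4 ← R4 + (3/2)·R1: [0, 10, 21/2, -3/2, -3/2]
R5 ← R5 − (1/4)·R1: [0, 1, -9/4, -5/4, -33/4]
R3 ← R3 − (9/2)·R2: [0, 0, 45/2, 15/2, 18]
R4 ← R4 − (5)·R2: [0, 0, 18, 6, 21]
R5 ← R5 − (1/2)·R2: [0, 0, -3/2, -1/2, -6]
R4 ← R4 − (4/5)·R3: [0, 0, 0, 0, 33/5]
R5 ← R5 + (1/15)·R3: [0, 0, 0, 0, -24/5]
R5 ← R5 + (8/11)·R4: [0, 0, 0, 0, 0]
The echelon form has 4 nonzero rows; the last pivot sits in the augmented column, so rank(T) = 3 but rank([T|b]) = 4.
Since the ranks differ, the system is inconsistent.

no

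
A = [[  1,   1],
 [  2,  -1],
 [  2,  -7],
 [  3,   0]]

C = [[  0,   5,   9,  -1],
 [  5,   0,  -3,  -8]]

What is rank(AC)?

2

First compute AC:
[[  5,   5,   6,  -9],
 [ -5,  10,  21,   6],
 [-35,  10,  39,  54],
 [  0,  15,  27,  -3]]
Now row reduce the product.
R2 ← R2 + R1: [0, 15, 27, -3]
R3 ← R3 + (7)·R1: [0, 45, 81, -9]
R3 ← R3 − (3)·R2: [0, 0, 0, 0]
R4 ← R4 − R2: [0, 0, 0, 0]
2 nonzero rows, so rank(AC) = 2.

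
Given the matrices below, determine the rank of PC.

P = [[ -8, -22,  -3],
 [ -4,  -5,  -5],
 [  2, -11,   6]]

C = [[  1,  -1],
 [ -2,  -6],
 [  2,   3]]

2

First compute PC:
[[ 30, 131],
 [ -4,  19],
 [ 36,  82]]
Now row reduce the product.
R2 ← R2 + (2/15)·R1: [0, 547/15]
R3 ← R3 − (6/5)·R1: [0, -376/5]
R3 ← R3 + (1128/547)·R2: [0, 0]
2 nonzero rows, so rank(PC) = 2.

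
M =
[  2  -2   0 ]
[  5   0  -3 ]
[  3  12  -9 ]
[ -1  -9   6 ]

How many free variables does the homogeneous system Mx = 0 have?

Row reduce to echelon form.
R2 ← R2 − (5/2)·R1: [0, 5, -3]
R3 ← R3 − (3/2)·R1: [0, 15, -9]
R4 ← R4 + (1/2)·R1: [0, -10, 6]
R3 ← R3 − (3)·R2: [0, 0, 0]
R4 ← R4 + (2)·R2: [0, 0, 0]
2 nonzero rows, so rank(M) = 2.
M has 3 columns; by rank–nullity, nullity = 3 − 2 = 1.

1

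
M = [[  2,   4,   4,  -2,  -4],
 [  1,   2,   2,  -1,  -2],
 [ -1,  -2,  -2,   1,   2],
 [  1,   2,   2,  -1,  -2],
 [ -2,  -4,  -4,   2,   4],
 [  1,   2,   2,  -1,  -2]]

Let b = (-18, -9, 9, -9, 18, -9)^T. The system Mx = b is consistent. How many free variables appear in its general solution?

4

Row reduce the augmented matrix [M | b].
R2 ← R2 − (1/2)·R1: [0, 0, 0, 0, 0, 0]
R3 ← R3 + (1/2)·R1: [0, 0, 0, 0, 0, 0]
R4 ← R4 − (1/2)·R1: [0, 0, 0, 0, 0, 0]
R5 ← R5 + R1: [0, 0, 0, 0, 0, 0]
R6 ← R6 − (1/2)·R1: [0, 0, 0, 0, 0, 0]
The echelon form has 1 nonzero rows, and every pivot lies in the first 5 columns, so rank(M) = rank([M|b]) = 1.
The system is consistent.
Free variables = (unknowns) − (rank) = 5 − 1 = 4.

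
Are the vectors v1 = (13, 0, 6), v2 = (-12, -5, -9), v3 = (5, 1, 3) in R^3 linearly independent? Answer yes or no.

no

Form the matrix with these vectors as rows and row reduce.
R2 ← R2 + (12/13)·R1: [0, -5, -45/13]
R3 ← R3 − (5/13)·R1: [0, 1, 9/13]
R3 ← R3 + (1/5)·R2: [0, 0, 0]
2 nonzero rows, so the 3 vectors span a space of dimension 2.
Since 2 < 3, the vectors are linearly dependent.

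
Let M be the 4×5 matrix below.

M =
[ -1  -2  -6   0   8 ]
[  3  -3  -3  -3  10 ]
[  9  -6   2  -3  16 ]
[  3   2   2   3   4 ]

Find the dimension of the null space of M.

Row reduce to echelon form.
R2 ← R2 + (3)·R1: [0, -9, -21, -3, 34]
R3 ← R3 + (9)·R1: [0, -24, -52, -3, 88]
R4 ← R4 + (3)·R1: [0, -4, -16, 3, 28]
R3 ← R3 − (8/3)·R2: [0, 0, 4, 5, -8/3]
R4 ← R4 − (4/9)·R2: [0, 0, -20/3, 13/3, 116/9]
R4 ← R4 + (5/3)·R3: [0, 0, 0, 38/3, 76/9]
4 nonzero rows, so rank(M) = 4.
M has 5 columns; by rank–nullity, nullity = 5 − 4 = 1.

1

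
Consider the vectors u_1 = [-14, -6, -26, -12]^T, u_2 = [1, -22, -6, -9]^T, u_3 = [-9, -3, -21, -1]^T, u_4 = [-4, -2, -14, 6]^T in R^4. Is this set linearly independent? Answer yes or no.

yes

Form the matrix with these vectors as rows and row reduce.
R2 ← R2 + (1/14)·R1: [0, -157/7, -55/7, -69/7]
R3 ← R3 − (9/14)·R1: [0, 6/7, -30/7, 47/7]
R4 ← R4 − (2/7)·R1: [0, -2/7, -46/7, 66/7]
R3 ← R3 + (6/157)·R2: [0, 0, -720/157, 995/157]
R4 ← R4 − (2/157)·R2: [0, 0, -1016/157, 1500/157]
R4 ← R4 − (127/90)·R3: [0, 0, 0, 11/18]
4 nonzero rows, so the 4 vectors span a space of dimension 4.
Since 4 = 4, the vectors are linearly independent.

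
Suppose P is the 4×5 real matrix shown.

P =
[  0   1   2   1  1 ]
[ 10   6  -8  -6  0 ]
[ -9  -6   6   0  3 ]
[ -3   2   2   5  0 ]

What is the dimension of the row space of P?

Row reduce to echelon form.
Swap R1 ↔ R2
R3 ← R3 + (9/10)·R1: [0, -3/5, -6/5, -27/5, 3]
R4 ← R4 + (3/10)·R1: [0, 19/5, -2/5, 16/5, 0]
R3 ← R3 + (3/5)·R2: [0, 0, 0, -24/5, 18/5]
R4 ← R4 − (19/5)·R2: [0, 0, -8, -3/5, -19/5]
Swap R3 ↔ R4
Echelon form has 4 nonzero rows, so rank(P) = 4.
The row space has dimension equal to the rank: 4.

4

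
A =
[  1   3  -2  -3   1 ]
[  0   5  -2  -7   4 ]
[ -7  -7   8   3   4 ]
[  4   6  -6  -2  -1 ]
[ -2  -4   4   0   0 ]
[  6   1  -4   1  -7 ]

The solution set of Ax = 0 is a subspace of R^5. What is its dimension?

2

Row reduce to echelon form.
R3 ← R3 + (7)·R1: [0, 14, -6, -18, 11]
R4 ← R4 − (4)·R1: [0, -6, 2, 10, -5]
R5 ← R5 + (2)·R1: [0, 2, 0, -6, 2]
R6 ← R6 − (6)·R1: [0, -17, 8, 19, -13]
R3 ← R3 − (14/5)·R2: [0, 0, -2/5, 8/5, -1/5]
R4 ← R4 + (6/5)·R2: [0, 0, -2/5, 8/5, -1/5]
R5 ← R5 − (2/5)·R2: [0, 0, 4/5, -16/5, 2/5]
R6 ← R6 + (17/5)·R2: [0, 0, 6/5, -24/5, 3/5]
R4 ← R4 − R3: [0, 0, 0, 0, 0]
R5 ← R5 + (2)·R3: [0, 0, 0, 0, 0]
R6 ← R6 + (3)·R3: [0, 0, 0, 0, 0]
3 nonzero rows, so rank(A) = 3.
A has 5 columns; by rank–nullity, nullity = 5 − 3 = 2.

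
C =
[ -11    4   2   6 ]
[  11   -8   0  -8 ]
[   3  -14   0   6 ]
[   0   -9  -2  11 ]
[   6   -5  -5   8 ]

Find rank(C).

3

Row reduce to echelon form.
R2 ← R2 + R1: [0, -4, 2, -2]
R3 ← R3 + (3/11)·R1: [0, -142/11, 6/11, 84/11]
R5 ← R5 + (6/11)·R1: [0, -31/11, -43/11, 124/11]
R3 ← R3 − (71/22)·R2: [0, 0, -65/11, 155/11]
R4 ← R4 − (9/4)·R2: [0, 0, -13/2, 31/2]
R5 ← R5 − (31/44)·R2: [0, 0, -117/22, 279/22]
R4 ← R4 − (11/10)·R3: [0, 0, 0, 0]
R5 ← R5 − (9/10)·R3: [0, 0, 0, 0]
Echelon form has 3 nonzero rows, so rank(C) = 3.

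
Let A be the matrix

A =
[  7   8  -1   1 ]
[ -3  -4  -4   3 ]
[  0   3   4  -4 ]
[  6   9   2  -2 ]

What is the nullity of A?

1

Row reduce to echelon form.
R2 ← R2 + (3/7)·R1: [0, -4/7, -31/7, 24/7]
R4 ← R4 − (6/7)·R1: [0, 15/7, 20/7, -20/7]
R3 ← R3 + (21/4)·R2: [0, 0, -77/4, 14]
R4 ← R4 + (15/4)·R2: [0, 0, -55/4, 10]
R4 ← R4 − (5/7)·R3: [0, 0, 0, 0]
3 nonzero rows, so rank(A) = 3.
A has 4 columns; by rank–nullity, nullity = 4 − 3 = 1.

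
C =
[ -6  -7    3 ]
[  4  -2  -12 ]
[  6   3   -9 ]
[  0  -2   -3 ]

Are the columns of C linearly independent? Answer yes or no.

no

Row reduce C to echelon form.
R2 ← R2 + (2/3)·R1: [0, -20/3, -10]
R3 ← R3 + R1: [0, -4, -6]
R3 ← R3 − (3/5)·R2: [0, 0, 0]
R4 ← R4 − (3/10)·R2: [0, 0, 0]
2 pivots among 3 columns.
Only 2 < 3 pivot columns, so the columns are linearly dependent.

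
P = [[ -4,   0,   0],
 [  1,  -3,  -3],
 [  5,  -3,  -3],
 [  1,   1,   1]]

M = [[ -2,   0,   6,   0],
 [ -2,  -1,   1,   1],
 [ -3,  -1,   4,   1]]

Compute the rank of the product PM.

2

First compute PM:
[[  8,   0, -24,   0],
 [ 13,   6,  -9,  -6],
 [  5,   6,  15,  -6],
 [ -7,  -2,  11,   2]]
Now row reduce the product.
R2 ← R2 − (13/8)·R1: [0, 6, 30, -6]
R3 ← R3 − (5/8)·R1: [0, 6, 30, -6]
R4 ← R4 + (7/8)·R1: [0, -2, -10, 2]
R3 ← R3 − R2: [0, 0, 0, 0]
R4 ← R4 + (1/3)·R2: [0, 0, 0, 0]
2 nonzero rows, so rank(PM) = 2.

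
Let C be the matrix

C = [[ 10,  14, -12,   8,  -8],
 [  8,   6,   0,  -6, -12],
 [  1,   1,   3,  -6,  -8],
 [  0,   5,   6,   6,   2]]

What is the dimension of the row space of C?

Row reduce to echelon form.
R2 ← R2 − (4/5)·R1: [0, -26/5, 48/5, -62/5, -28/5]
R3 ← R3 − (1/10)·R1: [0, -2/5, 21/5, -34/5, -36/5]
R3 ← R3 − (1/13)·R2: [0, 0, 45/13, -76/13, -88/13]
R4 ← R4 + (25/26)·R2: [0, 0, 198/13, -77/13, -44/13]
R4 ← R4 − (22/5)·R3: [0, 0, 0, 99/5, 132/5]
Echelon form has 4 nonzero rows, so rank(C) = 4.
The row space has dimension equal to the rank: 4.

4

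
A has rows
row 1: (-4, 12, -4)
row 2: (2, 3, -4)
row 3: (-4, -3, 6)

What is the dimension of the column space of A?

2

Row reduce to echelon form.
R2 ← R2 + (1/2)·R1: [0, 9, -6]
R3 ← R3 − R1: [0, -15, 10]
R3 ← R3 + (5/3)·R2: [0, 0, 0]
Echelon form has 2 nonzero rows, so rank(A) = 2.
The column space has dimension equal to the rank: 2.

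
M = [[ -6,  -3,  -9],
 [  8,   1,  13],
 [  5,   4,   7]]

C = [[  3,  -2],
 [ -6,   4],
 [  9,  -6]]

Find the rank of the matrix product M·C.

1

First compute MC:
[[-81,  54],
 [135, -90],
 [ 54, -36]]
Now row reduce the product.
R2 ← R2 + (5/3)·R1: [0, 0]
R3 ← R3 + (2/3)·R1: [0, 0]
1 nonzero row, so rank(MC) = 1.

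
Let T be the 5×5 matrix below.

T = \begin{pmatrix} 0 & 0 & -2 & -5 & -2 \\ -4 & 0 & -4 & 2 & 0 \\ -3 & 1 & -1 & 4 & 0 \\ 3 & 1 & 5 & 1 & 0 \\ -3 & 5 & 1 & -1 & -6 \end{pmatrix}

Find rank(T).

Row reduce to echelon form.
Swap R1 ↔ R2
R3 ← R3 − (3/4)·R1: [0, 1, 2, 5/2, 0]
R4 ← R4 + (3/4)·R1: [0, 1, 2, 5/2, 0]
R5 ← R5 − (3/4)·R1: [0, 5, 4, -5/2, -6]
Swap R2 ↔ R3
R4 ← R4 − R2: [0, 0, 0, 0, 0]
R5 ← R5 − (5)·R2: [0, 0, -6, -15, -6]
R5 ← R5 − (3)·R3: [0, 0, 0, 0, 0]
Echelon form has 3 nonzero rows, so rank(T) = 3.

3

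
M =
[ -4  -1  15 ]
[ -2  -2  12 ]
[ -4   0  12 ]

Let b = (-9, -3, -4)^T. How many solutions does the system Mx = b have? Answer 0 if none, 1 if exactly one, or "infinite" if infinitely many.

0

Row reduce the augmented matrix [M | b].
R2 ← R2 − (1/2)·R1: [0, -3/2, 9/2, 3/2]
R3 ← R3 − R1: [0, 1, -3, 5]
R3 ← R3 + (2/3)·R2: [0, 0, 0, 6]
The echelon form has 3 nonzero rows; the last pivot sits in the augmented column, so rank(M) = 2 but rank([M|b]) = 3.
Since the ranks differ, the system is inconsistent.
It has no solutions.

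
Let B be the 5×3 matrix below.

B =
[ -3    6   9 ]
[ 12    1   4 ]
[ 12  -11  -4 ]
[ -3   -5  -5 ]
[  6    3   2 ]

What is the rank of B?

Row reduce to echelon form.
R2 ← R2 + (4)·R1: [0, 25, 40]
R3 ← R3 + (4)·R1: [0, 13, 32]
R4 ← R4 − R1: [0, -11, -14]
R5 ← R5 + (2)·R1: [0, 15, 20]
R3 ← R3 − (13/25)·R2: [0, 0, 56/5]
R4 ← R4 + (11/25)·R2: [0, 0, 18/5]
R5 ← R5 − (3/5)·R2: [0, 0, -4]
R4 ← R4 − (9/28)·R3: [0, 0, 0]
R5 ← R5 + (5/14)·R3: [0, 0, 0]
Echelon form has 3 nonzero rows, so rank(B) = 3.

3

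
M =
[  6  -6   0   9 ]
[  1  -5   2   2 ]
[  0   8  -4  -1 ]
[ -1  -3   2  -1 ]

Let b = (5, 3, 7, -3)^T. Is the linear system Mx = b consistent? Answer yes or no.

no

Row reduce the augmented matrix [M | b].
R2 ← R2 − (1/6)·R1: [0, -4, 2, 1/2, 13/6]
R4 ← R4 + (1/6)·R1: [0, -4, 2, 1/2, -13/6]
R3 ← R3 + (2)·R2: [0, 0, 0, 0, 34/3]
R4 ← R4 − R2: [0, 0, 0, 0, -13/3]
R4 ← R4 + (13/34)·R3: [0, 0, 0, 0, 0]
The echelon form has 3 nonzero rows; the last pivot sits in the augmented column, so rank(M) = 2 but rank([M|b]) = 3.
Since the ranks differ, the system is inconsistent.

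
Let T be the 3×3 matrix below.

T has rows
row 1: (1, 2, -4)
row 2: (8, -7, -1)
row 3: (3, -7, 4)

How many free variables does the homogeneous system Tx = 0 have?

0

Row reduce to echelon form.
R2 ← R2 − (8)·R1: [0, -23, 31]
R3 ← R3 − (3)·R1: [0, -13, 16]
R3 ← R3 − (13/23)·R2: [0, 0, -35/23]
3 nonzero rows, so rank(T) = 3.
T has 3 columns; by rank–nullity, nullity = 3 − 3 = 0.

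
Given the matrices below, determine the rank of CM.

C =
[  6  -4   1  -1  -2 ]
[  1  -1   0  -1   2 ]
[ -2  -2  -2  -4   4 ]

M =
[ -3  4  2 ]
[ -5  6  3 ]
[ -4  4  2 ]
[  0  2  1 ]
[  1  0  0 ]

First compute CM:
[[ -4,   2,   1],
 [  4,  -4,  -2],
 [ 28, -36, -18]]
Now row reduce the product.
R2 ← R2 + R1: [0, -2, -1]
R3 ← R3 + (7)·R1: [0, -22, -11]
R3 ← R3 − (11)·R2: [0, 0, 0]
2 nonzero rows, so rank(CM) = 2.

2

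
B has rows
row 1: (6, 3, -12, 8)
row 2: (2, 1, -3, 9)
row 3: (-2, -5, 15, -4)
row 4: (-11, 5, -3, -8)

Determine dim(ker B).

Row reduce to echelon form.
R2 ← R2 − (1/3)·R1: [0, 0, 1, 19/3]
R3 ← R3 + (1/3)·R1: [0, -4, 11, -4/3]
R4 ← R4 + (11/6)·R1: [0, 21/2, -25, 20/3]
Swap R2 ↔ R3
R4 ← R4 + (21/8)·R2: [0, 0, 31/8, 19/6]
R4 ← R4 − (31/8)·R3: [0, 0, 0, -171/8]
4 nonzero rows, so rank(B) = 4.
B has 4 columns; by rank–nullity, nullity = 4 − 4 = 0.

0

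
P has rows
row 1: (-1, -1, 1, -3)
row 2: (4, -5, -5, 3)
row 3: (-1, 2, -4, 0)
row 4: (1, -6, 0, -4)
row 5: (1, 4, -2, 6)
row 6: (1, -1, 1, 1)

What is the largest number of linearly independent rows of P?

Row reduce to echelon form.
R2 ← R2 + (4)·R1: [0, -9, -1, -9]
R3 ← R3 − R1: [0, 3, -5, 3]
R4 ← R4 + R1: [0, -7, 1, -7]
R5 ← R5 + R1: [0, 3, -1, 3]
R6 ← R6 + R1: [0, -2, 2, -2]
R3 ← R3 + (1/3)·R2: [0, 0, -16/3, 0]
R4 ← R4 − (7/9)·R2: [0, 0, 16/9, 0]
R5 ← R5 + (1/3)·R2: [0, 0, -4/3, 0]
R6 ← R6 − (2/9)·R2: [0, 0, 20/9, 0]
R4 ← R4 + (1/3)·R3: [0, 0, 0, 0]
R5 ← R5 − (1/4)·R3: [0, 0, 0, 0]
R6 ← R6 + (5/12)·R3: [0, 0, 0, 0]
Echelon form has 3 nonzero rows, so rank(P) = 3.
The rank gives the maximum number of linearly independent rows: 3.

3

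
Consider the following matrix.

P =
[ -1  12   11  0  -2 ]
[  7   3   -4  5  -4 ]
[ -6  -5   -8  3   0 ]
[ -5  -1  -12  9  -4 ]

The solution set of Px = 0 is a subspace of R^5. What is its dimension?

Row reduce to echelon form.
R2 ← R2 + (7)·R1: [0, 87, 73, 5, -18]
R3 ← R3 − (6)·R1: [0, -77, -74, 3, 12]
R4 ← R4 − (5)·R1: [0, -61, -67, 9, 6]
R3 ← R3 + (77/87)·R2: [0, 0, -817/87, 646/87, -114/29]
R4 ← R4 + (61/87)·R2: [0, 0, -1376/87, 1088/87, -192/29]
R4 ← R4 − (32/19)·R3: [0, 0, 0, 0, 0]
3 nonzero rows, so rank(P) = 3.
P has 5 columns; by rank–nullity, nullity = 5 − 3 = 2.

2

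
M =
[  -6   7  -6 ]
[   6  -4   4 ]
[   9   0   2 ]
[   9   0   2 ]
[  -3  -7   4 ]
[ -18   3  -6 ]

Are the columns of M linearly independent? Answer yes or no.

no

Row reduce M to echelon form.
R2 ← R2 + R1: [0, 3, -2]
R3 ← R3 + (3/2)·R1: [0, 21/2, -7]
R4 ← R4 + (3/2)·R1: [0, 21/2, -7]
R5 ← R5 − (1/2)·R1: [0, -21/2, 7]
R6 ← R6 − (3)·R1: [0, -18, 12]
R3 ← R3 − (7/2)·R2: [0, 0, 0]
R4 ← R4 − (7/2)·R2: [0, 0, 0]
R5 ← R5 + (7/2)·R2: [0, 0, 0]
R6 ← R6 + (6)·R2: [0, 0, 0]
2 pivots among 3 columns.
Only 2 < 3 pivot columns, so the columns are linearly dependent.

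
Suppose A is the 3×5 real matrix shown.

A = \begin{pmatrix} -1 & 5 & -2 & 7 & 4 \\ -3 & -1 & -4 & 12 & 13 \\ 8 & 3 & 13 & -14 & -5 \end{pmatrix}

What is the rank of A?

Row reduce to echelon form.
R2 ← R2 − (3)·R1: [0, -16, 2, -9, 1]
R3 ← R3 + (8)·R1: [0, 43, -3, 42, 27]
R3 ← R3 + (43/16)·R2: [0, 0, 19/8, 285/16, 475/16]
Echelon form has 3 nonzero rows, so rank(A) = 3.

3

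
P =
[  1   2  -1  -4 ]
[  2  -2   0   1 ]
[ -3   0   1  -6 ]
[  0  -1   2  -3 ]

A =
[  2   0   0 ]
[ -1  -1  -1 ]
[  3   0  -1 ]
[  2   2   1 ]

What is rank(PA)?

3

First compute PA:
[[-11, -10,  -5],
 [  8,   4,   3],
 [-15, -12,  -7],
 [  1,  -5,  -4]]
Now row reduce the product.
R2 ← R2 + (8/11)·R1: [0, -36/11, -7/11]
R3 ← R3 − (15/11)·R1: [0, 18/11, -2/11]
R4 ← R4 + (1/11)·R1: [0, -65/11, -49/11]
R3 ← R3 + (1/2)·R2: [0, 0, -1/2]
R4 ← R4 − (65/36)·R2: [0, 0, -119/36]
R4 ← R4 − (119/18)·R3: [0, 0, 0]
3 nonzero rows, so rank(PA) = 3.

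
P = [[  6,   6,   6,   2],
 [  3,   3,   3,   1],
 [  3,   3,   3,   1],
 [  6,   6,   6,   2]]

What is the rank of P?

1

Row reduce to echelon form.
R2 ← R2 − (1/2)·R1: [0, 0, 0, 0]
R3 ← R3 − (1/2)·R1: [0, 0, 0, 0]
R4 ← R4 − R1: [0, 0, 0, 0]
Echelon form has 1 nonzero row, so rank(P) = 1.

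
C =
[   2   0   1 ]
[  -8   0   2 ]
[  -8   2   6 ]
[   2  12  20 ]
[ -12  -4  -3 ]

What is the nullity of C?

Row reduce to echelon form.
R2 ← R2 + (4)·R1: [0, 0, 6]
R3 ← R3 + (4)·R1: [0, 2, 10]
R4 ← R4 − R1: [0, 12, 19]
R5 ← R5 + (6)·R1: [0, -4, 3]
Swap R2 ↔ R3
R4 ← R4 − (6)·R2: [0, 0, -41]
R5 ← R5 + (2)·R2: [0, 0, 23]
R4 ← R4 + (41/6)·R3: [0, 0, 0]
R5 ← R5 − (23/6)·R3: [0, 0, 0]
3 nonzero rows, so rank(C) = 3.
C has 3 columns; by rank–nullity, nullity = 3 − 3 = 0.

0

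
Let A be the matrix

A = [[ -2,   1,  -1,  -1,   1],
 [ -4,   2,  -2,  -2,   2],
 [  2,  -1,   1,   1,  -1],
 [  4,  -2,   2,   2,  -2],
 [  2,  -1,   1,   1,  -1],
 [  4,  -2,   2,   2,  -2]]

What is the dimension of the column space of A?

Row reduce to echelon form.
R2 ← R2 − (2)·R1: [0, 0, 0, 0, 0]
R3 ← R3 + R1: [0, 0, 0, 0, 0]
R4 ← R4 + (2)·R1: [0, 0, 0, 0, 0]
R5 ← R5 + R1: [0, 0, 0, 0, 0]
R6 ← R6 + (2)·R1: [0, 0, 0, 0, 0]
Echelon form has 1 nonzero row, so rank(A) = 1.
The column space has dimension equal to the rank: 1.

1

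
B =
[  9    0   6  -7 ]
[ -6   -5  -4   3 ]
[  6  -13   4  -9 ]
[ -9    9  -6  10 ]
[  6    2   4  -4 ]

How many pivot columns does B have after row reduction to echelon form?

2

Row reduce to echelon form.
R2 ← R2 + (2/3)·R1: [0, -5, 0, -5/3]
R3 ← R3 − (2/3)·R1: [0, -13, 0, -13/3]
R4 ← R4 + R1: [0, 9, 0, 3]
R5 ← R5 − (2/3)·R1: [0, 2, 0, 2/3]
R3 ← R3 − (13/5)·R2: [0, 0, 0, 0]
R4 ← R4 + (9/5)·R2: [0, 0, 0, 0]
R5 ← R5 + (2/5)·R2: [0, 0, 0, 0]
Echelon form has 2 nonzero rows, so rank(B) = 2.
Each nonzero row contributes one pivot column: 2 pivot columns.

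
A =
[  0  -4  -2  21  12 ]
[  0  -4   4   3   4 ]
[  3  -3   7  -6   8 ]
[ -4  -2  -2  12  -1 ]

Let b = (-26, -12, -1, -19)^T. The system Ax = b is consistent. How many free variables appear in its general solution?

Row reduce the augmented matrix [A | b].
Swap R1 ↔ R3
R4 ← R4 + (4/3)·R1: [0, -6, 22/3, 4, 29/3, -61/3]
R3 ← R3 − R2: [0, 0, -6, 18, 8, -14]
R4 ← R4 − (3/2)·R2: [0, 0, 4/3, -1/2, 11/3, -7/3]
R4 ← R4 + (2/9)·R3: [0, 0, 0, 7/2, 49/9, -49/9]
The echelon form has 4 nonzero rows, and every pivot lies in the first 5 columns, so rank(A) = rank([A|b]) = 4.
The system is consistent.
Free variables = (unknowns) − (rank) = 5 − 4 = 1.

1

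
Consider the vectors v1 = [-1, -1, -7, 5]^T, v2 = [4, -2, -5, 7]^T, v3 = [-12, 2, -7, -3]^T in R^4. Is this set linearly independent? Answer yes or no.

no

Form the matrix with these vectors as rows and row reduce.
R2 ← R2 + (4)·R1: [0, -6, -33, 27]
R3 ← R3 − (12)·R1: [0, 14, 77, -63]
R3 ← R3 + (7/3)·R2: [0, 0, 0, 0]
2 nonzero rows, so the 3 vectors span a space of dimension 2.
Since 2 < 3, the vectors are linearly dependent.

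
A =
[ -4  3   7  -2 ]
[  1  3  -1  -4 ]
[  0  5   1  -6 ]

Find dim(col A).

2

Row reduce to echelon form.
R2 ← R2 + (1/4)·R1: [0, 15/4, 3/4, -9/2]
R3 ← R3 − (4/3)·R2: [0, 0, 0, 0]
Echelon form has 2 nonzero rows, so rank(A) = 2.
The column space has dimension equal to the rank: 2.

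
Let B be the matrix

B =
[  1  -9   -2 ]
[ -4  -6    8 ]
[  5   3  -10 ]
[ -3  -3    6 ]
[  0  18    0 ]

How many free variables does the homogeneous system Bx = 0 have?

Row reduce to echelon form.
R2 ← R2 + (4)·R1: [0, -42, 0]
R3 ← R3 − (5)·R1: [0, 48, 0]
R4 ← R4 + (3)·R1: [0, -30, 0]
R3 ← R3 + (8/7)·R2: [0, 0, 0]
R4 ← R4 − (5/7)·R2: [0, 0, 0]
R5 ← R5 + (3/7)·R2: [0, 0, 0]
2 nonzero rows, so rank(B) = 2.
B has 3 columns; by rank–nullity, nullity = 3 − 2 = 1.

1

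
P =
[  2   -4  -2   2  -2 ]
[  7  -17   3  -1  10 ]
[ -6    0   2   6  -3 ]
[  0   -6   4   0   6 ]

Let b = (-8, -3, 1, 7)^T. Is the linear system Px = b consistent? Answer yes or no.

no

Row reduce the augmented matrix [P | b].
R2 ← R2 − (7/2)·R1: [0, -3, 10, -8, 17, 25]
R3 ← R3 + (3)·R1: [0, -12, -4, 12, -9, -23]
R3 ← R3 − (4)·R2: [0, 0, -44, 44, -77, -123]
R4 ← R4 − (2)·R2: [0, 0, -16, 16, -28, -43]
R4 ← R4 − (4/11)·R3: [0, 0, 0, 0, 0, 19/11]
The echelon form has 4 nonzero rows; the last pivot sits in the augmented column, so rank(P) = 3 but rank([P|b]) = 4.
Since the ranks differ, the system is inconsistent.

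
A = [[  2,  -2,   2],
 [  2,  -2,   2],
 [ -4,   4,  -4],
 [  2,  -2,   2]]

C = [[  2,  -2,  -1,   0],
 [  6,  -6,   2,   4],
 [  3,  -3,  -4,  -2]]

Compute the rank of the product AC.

1

First compute AC:
[[ -2,   2, -14, -12],
 [ -2,   2, -14, -12],
 [  4,  -4,  28,  24],
 [ -2,   2, -14, -12]]
Now row reduce the product.
R2 ← R2 − R1: [0, 0, 0, 0]
R3 ← R3 + (2)·R1: [0, 0, 0, 0]
R4 ← R4 − R1: [0, 0, 0, 0]
1 nonzero row, so rank(AC) = 1.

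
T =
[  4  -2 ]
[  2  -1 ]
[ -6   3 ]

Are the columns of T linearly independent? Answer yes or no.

no

Row reduce T to echelon form.
R2 ← R2 − (1/2)·R1: [0, 0]
R3 ← R3 + (3/2)·R1: [0, 0]
1 pivot among 2 columns.
Only 1 < 2 pivot columns, so the columns are linearly dependent.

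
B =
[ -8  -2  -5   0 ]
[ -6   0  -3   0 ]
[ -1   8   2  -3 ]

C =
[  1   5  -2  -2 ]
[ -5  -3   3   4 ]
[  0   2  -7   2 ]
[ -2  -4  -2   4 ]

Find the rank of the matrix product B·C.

First compute BC:
[[  2, -44,  45,  -2],
 [ -6, -36,  33,   6],
 [-35, -13,  18,  26]]
Now row reduce the product.
R2 ← R2 + (3)·R1: [0, -168, 168, 0]
R3 ← R3 + (35/2)·R1: [0, -783, 1611/2, -9]
R3 ← R3 − (261/56)·R2: [0, 0, 45/2, -9]
3 nonzero rows, so rank(BC) = 3.

3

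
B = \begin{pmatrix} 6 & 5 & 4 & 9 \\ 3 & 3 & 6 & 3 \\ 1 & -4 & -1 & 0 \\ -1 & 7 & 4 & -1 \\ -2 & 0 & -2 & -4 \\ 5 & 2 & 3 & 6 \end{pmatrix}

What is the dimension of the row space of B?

Row reduce to echelon form.
R2 ← R2 − (1/2)·R1: [0, 1/2, 4, -3/2]
R3 ← R3 − (1/6)·R1: [0, -29/6, -5/3, -3/2]
R4 ← R4 + (1/6)·R1: [0, 47/6, 14/3, 1/2]
R5 ← R5 + (1/3)·R1: [0, 5/3, -2/3, -1]
R6 ← R6 − (5/6)·R1: [0, -13/6, -1/3, -3/2]
R3 ← R3 + (29/3)·R2: [0, 0, 37, -16]
R4 ← R4 − (47/3)·R2: [0, 0, -58, 24]
R5 ← R5 − (10/3)·R2: [0, 0, -14, 4]
R6 ← R6 + (13/3)·R2: [0, 0, 17, -8]
R4 ← R4 + (58/37)·R3: [0, 0, 0, -40/37]
R5 ← R5 + (14/37)·R3: [0, 0, 0, -76/37]
R6 ← R6 − (17/37)·R3: [0, 0, 0, -24/37]
R5 ← R5 − (19/10)·R4: [0, 0, 0, 0]
R6 ← R6 − (3/5)·R4: [0, 0, 0, 0]
Echelon form has 4 nonzero rows, so rank(B) = 4.
The row space has dimension equal to the rank: 4.

4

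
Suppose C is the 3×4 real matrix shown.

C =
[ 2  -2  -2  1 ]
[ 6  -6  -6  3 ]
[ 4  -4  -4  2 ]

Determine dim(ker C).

3

Row reduce to echelon form.
R2 ← R2 − (3)·R1: [0, 0, 0, 0]
R3 ← R3 − (2)·R1: [0, 0, 0, 0]
1 nonzero row, so rank(C) = 1.
C has 4 columns; by rank–nullity, nullity = 4 − 1 = 3.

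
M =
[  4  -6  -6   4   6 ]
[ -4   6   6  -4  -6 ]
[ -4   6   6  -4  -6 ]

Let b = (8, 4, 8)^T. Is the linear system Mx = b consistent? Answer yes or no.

no

Row reduce the augmented matrix [M | b].
R2 ← R2 + R1: [0, 0, 0, 0, 0, 12]
R3 ← R3 + R1: [0, 0, 0, 0, 0, 16]
R3 ← R3 − (4/3)·R2: [0, 0, 0, 0, 0, 0]
The echelon form has 2 nonzero rows; the last pivot sits in the augmented column, so rank(M) = 1 but rank([M|b]) = 2.
Since the ranks differ, the system is inconsistent.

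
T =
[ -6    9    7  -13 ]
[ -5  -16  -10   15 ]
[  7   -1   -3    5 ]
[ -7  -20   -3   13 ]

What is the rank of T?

Row reduce to echelon form.
R2 ← R2 − (5/6)·R1: [0, -47/2, -95/6, 155/6]
R3 ← R3 + (7/6)·R1: [0, 19/2, 31/6, -61/6]
R4 ← R4 − (7/6)·R1: [0, -61/2, -67/6, 169/6]
R3 ← R3 + (19/47)·R2: [0, 0, -58/47, 13/47]
R4 ← R4 − (61/47)·R2: [0, 0, 441/47, -252/47]
R4 ← R4 + (441/58)·R3: [0, 0, 0, -189/58]
Echelon form has 4 nonzero rows, so rank(T) = 4.

4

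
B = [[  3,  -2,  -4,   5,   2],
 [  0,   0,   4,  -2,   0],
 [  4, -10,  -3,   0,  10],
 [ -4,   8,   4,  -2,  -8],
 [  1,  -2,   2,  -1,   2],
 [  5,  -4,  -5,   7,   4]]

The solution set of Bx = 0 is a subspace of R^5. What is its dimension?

Row reduce to echelon form.
R3 ← R3 − (4/3)·R1: [0, -22/3, 7/3, -20/3, 22/3]
R4 ← R4 + (4/3)·R1: [0, 16/3, -4/3, 14/3, -16/3]
R5 ← R5 − (1/3)·R1: [0, -4/3, 10/3, -8/3, 4/3]
R6 ← R6 − (5/3)·R1: [0, -2/3, 5/3, -4/3, 2/3]
Swap R2 ↔ R3
R4 ← R4 + (8/11)·R2: [0, 0, 4/11, -2/11, 0]
R5 ← R5 − (2/11)·R2: [0, 0, 32/11, -16/11, 0]
R6 ← R6 − (1/11)·R2: [0, 0, 16/11, -8/11, 0]
R4 ← R4 − (1/11)·R3: [0, 0, 0, 0, 0]
R5 ← R5 − (8/11)·R3: [0, 0, 0, 0, 0]
R6 ← R6 − (4/11)·R3: [0, 0, 0, 0, 0]
3 nonzero rows, so rank(B) = 3.
B has 5 columns; by rank–nullity, nullity = 5 − 3 = 2.

2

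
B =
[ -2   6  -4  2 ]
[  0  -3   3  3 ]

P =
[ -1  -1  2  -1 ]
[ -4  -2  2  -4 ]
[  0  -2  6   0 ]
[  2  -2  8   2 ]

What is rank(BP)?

2

First compute BP:
[[-18,  -6,   0, -18],
 [ 18,  -6,  36,  18]]
Now row reduce the product.
R2 ← R2 + R1: [0, -12, 36, 0]
2 nonzero rows, so rank(BP) = 2.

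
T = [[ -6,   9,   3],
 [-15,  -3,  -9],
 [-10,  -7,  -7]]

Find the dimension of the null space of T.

Row reduce to echelon form.
R2 ← R2 − (5/2)·R1: [0, -51/2, -33/2]
R3 ← R3 − (5/3)·R1: [0, -22, -12]
R3 ← R3 − (44/51)·R2: [0, 0, 38/17]
3 nonzero rows, so rank(T) = 3.
T has 3 columns; by rank–nullity, nullity = 3 − 3 = 0.

0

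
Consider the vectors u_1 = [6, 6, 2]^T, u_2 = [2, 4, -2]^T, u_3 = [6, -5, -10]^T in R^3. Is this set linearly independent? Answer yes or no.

Form the matrix with these vectors as rows and row reduce.
R2 ← R2 − (1/3)·R1: [0, 2, -8/3]
R3 ← R3 − R1: [0, -11, -12]
R3 ← R3 + (11/2)·R2: [0, 0, -80/3]
3 nonzero rows, so the 3 vectors span a space of dimension 3.
Since 3 = 3, the vectors are linearly independent.

yes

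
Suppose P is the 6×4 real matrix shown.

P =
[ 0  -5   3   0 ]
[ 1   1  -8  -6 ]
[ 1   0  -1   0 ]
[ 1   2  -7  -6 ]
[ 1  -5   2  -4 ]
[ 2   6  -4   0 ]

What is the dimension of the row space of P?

Row reduce to echelon form.
Swap R1 ↔ R2
R3 ← R3 − R1: [0, -1, 7, 6]
R4 ← R4 − R1: [0, 1, 1, 0]
R5 ← R5 − R1: [0, -6, 10, 2]
R6 ← R6 − (2)·R1: [0, 4, 12, 12]
R3 ← R3 − (1/5)·R2: [0, 0, 32/5, 6]
R4 ← R4 + (1/5)·R2: [0, 0, 8/5, 0]
R5 ← R5 − (6/5)·R2: [0, 0, 32/5, 2]
R6 ← R6 + (4/5)·R2: [0, 0, 72/5, 12]
R4 ← R4 − (1/4)·R3: [0, 0, 0, -3/2]
R5 ← R5 − R3: [0, 0, 0, -4]
R6 ← R6 − (9/4)·R3: [0, 0, 0, -3/2]
R5 ← R5 − (8/3)·R4: [0, 0, 0, 0]
R6 ← R6 − R4: [0, 0, 0, 0]
Echelon form has 4 nonzero rows, so rank(P) = 4.
The row space has dimension equal to the rank: 4.

4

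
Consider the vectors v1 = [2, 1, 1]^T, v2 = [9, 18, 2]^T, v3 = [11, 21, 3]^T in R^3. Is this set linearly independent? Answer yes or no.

yes

Form the matrix with these vectors as rows and row reduce.
R2 ← R2 − (9/2)·R1: [0, 27/2, -5/2]
R3 ← R3 − (11/2)·R1: [0, 31/2, -5/2]
R3 ← R3 − (31/27)·R2: [0, 0, 10/27]
3 nonzero rows, so the 3 vectors span a space of dimension 3.
Since 3 = 3, the vectors are linearly independent.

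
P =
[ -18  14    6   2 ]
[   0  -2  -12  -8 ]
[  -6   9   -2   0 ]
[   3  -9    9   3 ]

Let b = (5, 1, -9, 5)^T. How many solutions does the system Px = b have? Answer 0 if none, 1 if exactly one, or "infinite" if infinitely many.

Row reduce the augmented matrix [P | b].
R3 ← R3 − (1/3)·R1: [0, 13/3, -4, -2/3, -32/3]
R4 ← R4 + (1/6)·R1: [0, -20/3, 10, 10/3, 35/6]
R3 ← R3 + (13/6)·R2: [0, 0, -30, -18, -17/2]
R4 ← R4 − (10/3)·R2: [0, 0, 50, 30, 5/2]
R4 ← R4 + (5/3)·R3: [0, 0, 0, 0, -35/3]
The echelon form has 4 nonzero rows; the last pivot sits in the augmented column, so rank(P) = 3 but rank([P|b]) = 4.
Since the ranks differ, the system is inconsistent.
It has no solutions.

0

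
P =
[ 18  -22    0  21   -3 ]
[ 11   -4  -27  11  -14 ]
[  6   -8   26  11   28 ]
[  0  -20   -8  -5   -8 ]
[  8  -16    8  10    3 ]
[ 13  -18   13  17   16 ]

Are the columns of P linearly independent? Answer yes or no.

yes

Row reduce P to echelon form.
R2 ← R2 − (11/18)·R1: [0, 85/9, -27, -11/6, -73/6]
R3 ← R3 − (1/3)·R1: [0, -2/3, 26, 4, 29]
R5 ← R5 − (4/9)·R1: [0, -56/9, 8, 2/3, 13/3]
R6 ← R6 − (13/18)·R1: [0, -19/9, 13, 11/6, 109/6]
R3 ← R3 + (6/85)·R2: [0, 0, 2048/85, 329/85, 2392/85]
R4 ← R4 + (36/17)·R2: [0, 0, -1108/17, -151/17, -574/17]
R5 ← R5 + (56/85)·R2: [0, 0, -832/85, -46/85, -313/85]
R6 ← R6 + (19/85)·R2: [0, 0, 592/85, 121/85, 1313/85]
R4 ← R4 + (1385/512)·R3: [0, 0, 0, 813/512, 2711/64]
R5 ← R5 + (13/32)·R3: [0, 0, 0, 33/32, 31/4]
R6 ← R6 − (37/128)·R3: [0, 0, 0, 39/128, 117/16]
R5 ← R5 − (176/271)·R4: [0, 0, 0, 0, -5355/271]
R6 ← R6 − (52/271)·R4: [0, 0, 0, 0, -221/271]
R6 ← R6 − (13/315)·R5: [0, 0, 0, 0, 0]
5 pivots among 5 columns.
Every column is a pivot column, so the columns are linearly independent.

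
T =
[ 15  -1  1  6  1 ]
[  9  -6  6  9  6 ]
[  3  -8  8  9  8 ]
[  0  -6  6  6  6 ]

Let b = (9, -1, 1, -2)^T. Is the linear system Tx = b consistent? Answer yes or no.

no

Row reduce the augmented matrix [T | b].
R2 ← R2 − (3/5)·R1: [0, -27/5, 27/5, 27/5, 27/5, -32/5]
R3 ← R3 − (1/5)·R1: [0, -39/5, 39/5, 39/5, 39/5, -4/5]
R3 ← R3 − (13/9)·R2: [0, 0, 0, 0, 0, 76/9]
R4 ← R4 − (10/9)·R2: [0, 0, 0, 0, 0, 46/9]
R4 ← R4 − (23/38)·R3: [0, 0, 0, 0, 0, 0]
The echelon form has 3 nonzero rows; the last pivot sits in the augmented column, so rank(T) = 2 but rank([T|b]) = 3.
Since the ranks differ, the system is inconsistent.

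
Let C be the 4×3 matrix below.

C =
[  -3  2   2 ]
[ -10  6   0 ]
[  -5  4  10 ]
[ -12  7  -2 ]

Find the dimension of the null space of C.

Row reduce to echelon form.
R2 ← R2 − (10/3)·R1: [0, -2/3, -20/3]
R3 ← R3 − (5/3)·R1: [0, 2/3, 20/3]
R4 ← R4 − (4)·R1: [0, -1, -10]
R3 ← R3 + R2: [0, 0, 0]
R4 ← R4 − (3/2)·R2: [0, 0, 0]
2 nonzero rows, so rank(C) = 2.
C has 3 columns; by rank–nullity, nullity = 3 − 2 = 1.

1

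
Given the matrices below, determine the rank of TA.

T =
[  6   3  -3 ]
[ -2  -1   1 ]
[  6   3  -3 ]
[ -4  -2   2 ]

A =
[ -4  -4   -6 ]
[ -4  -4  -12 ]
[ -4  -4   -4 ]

First compute TA:
[[-24, -24, -60],
 [  8,   8,  20],
 [-24, -24, -60],
 [ 16,  16,  40]]
Now row reduce the product.
R2 ← R2 + (1/3)·R1: [0, 0, 0]
R3 ← R3 − R1: [0, 0, 0]
R4 ← R4 + (2/3)·R1: [0, 0, 0]
1 nonzero row, so rank(TA) = 1.

1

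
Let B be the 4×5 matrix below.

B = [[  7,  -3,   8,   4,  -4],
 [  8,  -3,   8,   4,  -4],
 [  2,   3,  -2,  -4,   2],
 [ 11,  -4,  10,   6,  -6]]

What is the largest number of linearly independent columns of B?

4

Row reduce to echelon form.
R2 ← R2 − (8/7)·R1: [0, 3/7, -8/7, -4/7, 4/7]
R3 ← R3 − (2/7)·R1: [0, 27/7, -30/7, -36/7, 22/7]
R4 ← R4 − (11/7)·R1: [0, 5/7, -18/7, -2/7, 2/7]
R3 ← R3 − (9)·R2: [0, 0, 6, 0, -2]
R4 ← R4 − (5/3)·R2: [0, 0, -2/3, 2/3, -2/3]
R4 ← R4 + (1/9)·R3: [0, 0, 0, 2/3, -8/9]
Echelon form has 4 nonzero rows, so rank(B) = 4.
The rank gives the maximum number of linearly independent columns: 4.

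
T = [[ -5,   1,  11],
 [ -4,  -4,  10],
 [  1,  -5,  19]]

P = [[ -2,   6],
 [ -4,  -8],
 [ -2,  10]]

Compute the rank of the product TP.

2

First compute TP:
[[-16,  72],
 [  4, 108],
 [-20, 236]]
Now row reduce the product.
R2 ← R2 + (1/4)·R1: [0, 126]
R3 ← R3 − (5/4)·R1: [0, 146]
R3 ← R3 − (73/63)·R2: [0, 0]
2 nonzero rows, so rank(TP) = 2.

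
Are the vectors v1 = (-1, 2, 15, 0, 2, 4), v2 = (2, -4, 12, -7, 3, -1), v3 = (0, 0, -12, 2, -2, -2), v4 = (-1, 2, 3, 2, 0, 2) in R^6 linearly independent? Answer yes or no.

no

Form the matrix with these vectors as rows and row reduce.
R2 ← R2 + (2)·R1: [0, 0, 42, -7, 7, 7]
R4 ← R4 − R1: [0, 0, -12, 2, -2, -2]
R3 ← R3 + (2/7)·R2: [0, 0, 0, 0, 0, 0]
R4 ← R4 + (2/7)·R2: [0, 0, 0, 0, 0, 0]
2 nonzero rows, so the 4 vectors span a space of dimension 2.
Since 2 < 4, the vectors are linearly dependent.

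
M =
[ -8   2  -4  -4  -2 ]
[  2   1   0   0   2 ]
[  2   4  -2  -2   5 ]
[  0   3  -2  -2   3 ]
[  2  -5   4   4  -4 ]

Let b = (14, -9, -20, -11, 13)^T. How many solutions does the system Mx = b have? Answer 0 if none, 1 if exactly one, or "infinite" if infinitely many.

infinite

Row reduce the augmented matrix [M | b].
R2 ← R2 + (1/4)·R1: [0, 3/2, -1, -1, 3/2, -11/2]
R3 ← R3 + (1/4)·R1: [0, 9/2, -3, -3, 9/2, -33/2]
R5 ← R5 + (1/4)·R1: [0, -9/2, 3, 3, -9/2, 33/2]
R3 ← R3 − (3)·R2: [0, 0, 0, 0, 0, 0]
R4 ← R4 − (2)·R2: [0, 0, 0, 0, 0, 0]
R5 ← R5 + (3)·R2: [0, 0, 0, 0, 0, 0]
The echelon form has 2 nonzero rows, and every pivot lies in the first 5 columns, so rank(M) = rank([M|b]) = 2.
The system is consistent.
rank = 2 < 5 unknowns, so there are infinitely many solutions.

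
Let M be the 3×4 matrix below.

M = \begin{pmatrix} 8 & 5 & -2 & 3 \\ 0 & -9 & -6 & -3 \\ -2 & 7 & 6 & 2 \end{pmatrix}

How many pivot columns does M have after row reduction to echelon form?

2

Row reduce to echelon form.
R3 ← R3 + (1/4)·R1: [0, 33/4, 11/2, 11/4]
R3 ← R3 + (11/12)·R2: [0, 0, 0, 0]
Echelon form has 2 nonzero rows, so rank(M) = 2.
Each nonzero row contributes one pivot column: 2 pivot columns.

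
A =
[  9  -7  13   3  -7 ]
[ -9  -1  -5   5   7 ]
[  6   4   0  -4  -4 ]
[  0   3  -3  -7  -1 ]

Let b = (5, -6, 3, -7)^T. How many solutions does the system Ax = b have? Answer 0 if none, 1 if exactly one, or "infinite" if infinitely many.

Row reduce the augmented matrix [A | b].
R2 ← R2 + R1: [0, -8, 8, 8, 0, -1]
R3 ← R3 − (2/3)·R1: [0, 26/3, -26/3, -6, 2/3, -1/3]
R3 ← R3 + (13/12)·R2: [0, 0, 0, 8/3, 2/3, -17/12]
R4 ← R4 + (3/8)·R2: [0, 0, 0, -4, -1, -59/8]
R4 ← R4 + (3/2)·R3: [0, 0, 0, 0, 0, -19/2]
The echelon form has 4 nonzero rows; the last pivot sits in the augmented column, so rank(A) = 3 but rank([A|b]) = 4.
Since the ranks differ, the system is inconsistent.
It has no solutions.

0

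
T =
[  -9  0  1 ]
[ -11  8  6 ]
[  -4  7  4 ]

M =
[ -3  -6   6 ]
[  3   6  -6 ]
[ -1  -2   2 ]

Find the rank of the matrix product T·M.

First compute TM:
[[ 26,  52, -52],
 [ 51, 102, -102],
 [ 29,  58, -58]]
Now row reduce the product.
R2 ← R2 − (51/26)·R1: [0, 0, 0]
R3 ← R3 − (29/26)·R1: [0, 0, 0]
1 nonzero row, so rank(TM) = 1.

1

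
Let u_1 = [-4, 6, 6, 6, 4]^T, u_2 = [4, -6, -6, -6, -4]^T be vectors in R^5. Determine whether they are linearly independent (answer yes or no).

no

Form the matrix with these vectors as rows and row reduce.
R2 ← R2 + R1: [0, 0, 0, 0, 0]
1 nonzero row, so the 2 vectors span a space of dimension 1.
Since 1 < 2, the vectors are linearly dependent.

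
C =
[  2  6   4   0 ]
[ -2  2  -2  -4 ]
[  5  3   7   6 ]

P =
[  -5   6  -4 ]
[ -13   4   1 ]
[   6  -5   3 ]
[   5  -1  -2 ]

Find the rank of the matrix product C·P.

2

First compute CP:
[[-64,  16,  10],
 [-48,  10,  12],
 [  8,   1,  -8]]
Now row reduce the product.
R2 ← R2 − (3/4)·R1: [0, -2, 9/2]
R3 ← R3 + (1/8)·R1: [0, 3, -27/4]
R3 ← R3 + (3/2)·R2: [0, 0, 0]
2 nonzero rows, so rank(CP) = 2.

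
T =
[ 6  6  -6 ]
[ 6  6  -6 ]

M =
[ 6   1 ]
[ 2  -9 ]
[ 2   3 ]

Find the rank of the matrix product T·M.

First compute TM:
[[ 36, -66],
 [ 36, -66]]
Now row reduce the product.
R2 ← R2 − R1: [0, 0]
1 nonzero row, so rank(TM) = 1.

1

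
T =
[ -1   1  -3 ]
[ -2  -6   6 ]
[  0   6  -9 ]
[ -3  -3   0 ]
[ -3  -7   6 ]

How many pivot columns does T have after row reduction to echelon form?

Row reduce to echelon form.
R2 ← R2 − (2)·R1: [0, -8, 12]
R4 ← R4 − (3)·R1: [0, -6, 9]
R5 ← R5 − (3)·R1: [0, -10, 15]
R3 ← R3 + (3/4)·R2: [0, 0, 0]
R4 ← R4 − (3/4)·R2: [0, 0, 0]
R5 ← R5 − (5/4)·R2: [0, 0, 0]
Echelon form has 2 nonzero rows, so rank(T) = 2.
Each nonzero row contributes one pivot column: 2 pivot columns.

2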